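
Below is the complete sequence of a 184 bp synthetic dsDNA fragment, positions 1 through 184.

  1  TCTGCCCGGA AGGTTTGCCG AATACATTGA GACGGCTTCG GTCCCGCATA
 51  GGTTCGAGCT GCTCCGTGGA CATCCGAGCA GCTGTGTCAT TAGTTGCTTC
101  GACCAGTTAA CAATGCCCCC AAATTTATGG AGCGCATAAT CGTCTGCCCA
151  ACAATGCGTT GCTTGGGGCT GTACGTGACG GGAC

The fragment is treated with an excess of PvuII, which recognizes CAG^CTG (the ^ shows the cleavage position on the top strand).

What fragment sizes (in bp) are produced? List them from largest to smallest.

The PvuII site (CAGCTG) starts at position 79.
PvuII cuts after base 3 of each site, so after position 81.
Linear molecule, 1 cut → 2 fragments:
  1–81 → 81 bp
  82–184 → 103 bp
Sorted largest to smallest: 103, 81 bp.

103, 81 bp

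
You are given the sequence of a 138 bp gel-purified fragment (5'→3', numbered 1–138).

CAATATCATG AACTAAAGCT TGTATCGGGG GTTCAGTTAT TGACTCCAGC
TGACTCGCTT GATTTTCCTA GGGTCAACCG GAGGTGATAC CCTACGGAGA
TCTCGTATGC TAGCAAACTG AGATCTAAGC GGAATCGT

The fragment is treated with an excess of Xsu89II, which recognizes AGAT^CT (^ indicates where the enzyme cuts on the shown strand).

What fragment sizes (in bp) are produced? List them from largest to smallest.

Xsu89II sites (AGATCT) start at positions 98, 121.
Xsu89II cuts after base 4 of each site, so after positions 101, 124.
Linear molecule, 2 cuts → 3 fragments:
  1–101 → 101 bp
  102–124 → 23 bp
  125–138 → 14 bp
Sorted largest to smallest: 101, 23, 14 bp.

101, 23, 14 bp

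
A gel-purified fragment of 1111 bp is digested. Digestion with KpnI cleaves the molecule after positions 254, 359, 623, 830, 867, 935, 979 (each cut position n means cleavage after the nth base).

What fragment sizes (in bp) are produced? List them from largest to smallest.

264, 254, 207, 132, 105, 68, 44, 37 bp

Linear molecule, 7 cuts → 8 fragments:
  254 − 0 = 254 bp
  359 − 254 = 105 bp
  623 − 359 = 264 bp
  830 − 623 = 207 bp
  867 − 830 = 37 bp
  935 − 867 = 68 bp
  979 − 935 = 44 bp
  1111 − 979 = 132 bp
Sorted largest to smallest: 264, 254, 207, 132, 105, 68, 44, 37 bp.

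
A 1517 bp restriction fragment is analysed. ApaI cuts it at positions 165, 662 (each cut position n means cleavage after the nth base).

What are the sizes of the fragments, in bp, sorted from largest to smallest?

Linear molecule, 2 cuts → 3 fragments:
  165 − 0 = 165 bp
  662 − 165 = 497 bp
  1517 − 662 = 855 bp
Sorted largest to smallest: 855, 497, 165 bp.

855, 497, 165 bp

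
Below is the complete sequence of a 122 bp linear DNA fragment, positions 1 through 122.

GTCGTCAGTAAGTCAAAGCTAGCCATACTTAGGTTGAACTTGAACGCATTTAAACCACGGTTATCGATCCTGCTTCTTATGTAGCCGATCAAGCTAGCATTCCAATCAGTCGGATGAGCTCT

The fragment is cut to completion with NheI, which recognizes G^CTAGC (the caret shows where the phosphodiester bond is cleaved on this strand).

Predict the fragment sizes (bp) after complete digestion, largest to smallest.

75, 29, 18 bp

NheI sites (GCTAGC) start at positions 18, 93.
NheI cuts after the first base of each site, so after positions 18, 93.
Linear molecule, 2 cuts → 3 fragments:
  1–18 → 18 bp
  19–93 → 75 bp
  94–122 → 29 bp
Sorted largest to smallest: 75, 29, 18 bp.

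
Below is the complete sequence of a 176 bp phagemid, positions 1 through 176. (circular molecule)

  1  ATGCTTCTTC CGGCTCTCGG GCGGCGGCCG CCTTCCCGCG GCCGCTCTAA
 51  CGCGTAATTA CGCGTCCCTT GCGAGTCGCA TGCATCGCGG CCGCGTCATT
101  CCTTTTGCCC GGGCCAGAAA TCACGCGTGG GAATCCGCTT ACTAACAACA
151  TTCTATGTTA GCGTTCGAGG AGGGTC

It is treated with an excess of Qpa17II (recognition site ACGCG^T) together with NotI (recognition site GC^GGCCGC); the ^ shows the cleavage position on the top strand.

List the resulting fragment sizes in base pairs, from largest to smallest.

74, 39, 24, 15, 14, 10 bp

Qpa17II sites (ACGCGT) start at positions 50, 60, 123.
Qpa17II cuts after base 5 of each site (before the last base), so after positions 54, 64, 127.
NotI sites (GCGGCCGC) start at positions 24, 38, 87.
NotI cuts after base 2 of each site, so after positions 25, 39, 88.
Combined cut positions: 25, 39, 54, 64, 88, 127.
Circular molecule, 6 cuts → 6 fragments:
  26–39 → 14 bp
  40–54 → 15 bp
  55–64 → 10 bp
  65–88 → 24 bp
  89–127 → 39 bp
  128–176 then 1–25 → 49 + 25 = 74 bp
Sorted largest to smallest: 74, 39, 24, 15, 14, 10 bp.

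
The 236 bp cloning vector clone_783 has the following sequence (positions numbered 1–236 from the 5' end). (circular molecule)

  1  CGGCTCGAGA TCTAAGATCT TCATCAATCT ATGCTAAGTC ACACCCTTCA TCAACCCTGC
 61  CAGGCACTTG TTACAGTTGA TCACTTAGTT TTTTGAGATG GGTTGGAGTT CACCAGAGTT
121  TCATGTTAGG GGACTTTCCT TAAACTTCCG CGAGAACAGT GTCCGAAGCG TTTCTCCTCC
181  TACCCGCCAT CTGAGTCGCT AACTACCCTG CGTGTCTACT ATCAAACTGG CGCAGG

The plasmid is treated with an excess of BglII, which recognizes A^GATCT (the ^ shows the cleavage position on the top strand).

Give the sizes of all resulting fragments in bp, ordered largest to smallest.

BglII sites (AGATCT) start at positions 8, 15.
BglII cuts after the first base of each site, so after positions 8, 15.
Circular molecule, 2 cuts → 2 fragments:
  9–15 → 7 bp
  16–236 then 1–8 → 221 + 8 = 229 bp
Sorted largest to smallest: 229, 7 bp.

229, 7 bp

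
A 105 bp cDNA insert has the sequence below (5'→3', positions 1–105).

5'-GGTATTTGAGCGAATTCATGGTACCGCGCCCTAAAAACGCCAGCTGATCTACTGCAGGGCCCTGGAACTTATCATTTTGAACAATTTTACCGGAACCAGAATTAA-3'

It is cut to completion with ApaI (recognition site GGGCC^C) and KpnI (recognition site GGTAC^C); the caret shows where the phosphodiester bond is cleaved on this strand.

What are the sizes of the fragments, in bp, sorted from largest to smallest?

44, 37, 24 bp

The ApaI site (GGGCCC) starts at position 57.
ApaI cuts after base 5 of each site (before the last base), so after position 61.
The KpnI site (GGTACC) starts at position 20.
KpnI cuts after base 5 of each site (before the last base), so after position 24.
Combined cut positions: 24, 61.
Linear molecule, 2 cuts → 3 fragments:
  1–24 → 24 bp
  25–61 → 37 bp
  62–105 → 44 bp
Sorted largest to smallest: 44, 37, 24 bp.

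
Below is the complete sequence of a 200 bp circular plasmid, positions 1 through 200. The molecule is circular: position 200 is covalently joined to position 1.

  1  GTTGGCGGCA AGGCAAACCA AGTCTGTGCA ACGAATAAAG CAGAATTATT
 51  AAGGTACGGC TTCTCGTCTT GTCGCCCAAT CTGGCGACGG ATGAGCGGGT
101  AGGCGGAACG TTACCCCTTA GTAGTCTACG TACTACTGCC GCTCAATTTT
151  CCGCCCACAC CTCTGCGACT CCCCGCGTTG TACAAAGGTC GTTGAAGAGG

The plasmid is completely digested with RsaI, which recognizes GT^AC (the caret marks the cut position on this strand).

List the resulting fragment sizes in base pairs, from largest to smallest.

RsaI sites (GTAC) start at positions 54, 130, 180.
RsaI cuts after base 2 of each site, so after positions 55, 131, 181.
Circular molecule, 3 cuts → 3 fragments:
  56–131 → 76 bp
  132–181 → 50 bp
  182–200 then 1–55 → 19 + 55 = 74 bp
Sorted largest to smallest: 76, 74, 50 bp.

76, 74, 50 bp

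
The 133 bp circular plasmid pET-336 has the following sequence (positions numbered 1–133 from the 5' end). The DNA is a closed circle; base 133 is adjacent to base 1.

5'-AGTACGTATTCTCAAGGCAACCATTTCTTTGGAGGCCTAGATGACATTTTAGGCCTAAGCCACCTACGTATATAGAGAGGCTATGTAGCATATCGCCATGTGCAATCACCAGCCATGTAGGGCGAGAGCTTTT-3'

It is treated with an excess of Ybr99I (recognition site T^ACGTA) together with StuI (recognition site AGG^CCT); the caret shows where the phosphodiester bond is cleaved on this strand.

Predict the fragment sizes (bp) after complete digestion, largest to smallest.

71, 32, 18, 12 bp

Ybr99I sites (TACGTA) start at positions 3, 65.
Ybr99I cuts after the first base of each site, so after positions 3, 65.
StuI sites (AGGCCT) start at positions 33, 51.
StuI cuts after base 3 of each site, so after positions 35, 53.
Combined cut positions: 3, 35, 53, 65.
Circular molecule, 4 cuts → 4 fragments:
  4–35 → 32 bp
  36–53 → 18 bp
  54–65 → 12 bp
  66–133 then 1–3 → 68 + 3 = 71 bp
Sorted largest to smallest: 71, 32, 18, 12 bp.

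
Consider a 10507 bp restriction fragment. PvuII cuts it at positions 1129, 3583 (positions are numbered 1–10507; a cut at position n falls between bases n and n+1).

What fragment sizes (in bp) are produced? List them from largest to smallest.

Linear molecule, 2 cuts → 3 fragments:
  1129 − 0 = 1129 bp
  3583 − 1129 = 2454 bp
  10507 − 3583 = 6924 bp
Sorted largest to smallest: 6924, 2454, 1129 bp.

6924, 2454, 1129 bp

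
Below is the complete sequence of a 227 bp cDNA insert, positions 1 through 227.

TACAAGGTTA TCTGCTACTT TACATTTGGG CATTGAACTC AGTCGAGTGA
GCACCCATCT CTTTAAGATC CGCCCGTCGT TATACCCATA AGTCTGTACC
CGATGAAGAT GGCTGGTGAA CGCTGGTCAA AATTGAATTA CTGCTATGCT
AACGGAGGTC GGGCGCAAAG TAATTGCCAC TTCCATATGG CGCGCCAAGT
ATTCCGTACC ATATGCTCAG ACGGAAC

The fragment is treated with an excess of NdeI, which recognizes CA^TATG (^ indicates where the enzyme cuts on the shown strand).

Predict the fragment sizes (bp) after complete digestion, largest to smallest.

NdeI sites (CATATG) start at positions 184, 210.
NdeI cuts after base 2 of each site, so after positions 185, 211.
Linear molecule, 2 cuts → 3 fragments:
  1–185 → 185 bp
  186–211 → 26 bp
  212–227 → 16 bp
Sorted largest to smallest: 185, 26, 16 bp.

185, 26, 16 bp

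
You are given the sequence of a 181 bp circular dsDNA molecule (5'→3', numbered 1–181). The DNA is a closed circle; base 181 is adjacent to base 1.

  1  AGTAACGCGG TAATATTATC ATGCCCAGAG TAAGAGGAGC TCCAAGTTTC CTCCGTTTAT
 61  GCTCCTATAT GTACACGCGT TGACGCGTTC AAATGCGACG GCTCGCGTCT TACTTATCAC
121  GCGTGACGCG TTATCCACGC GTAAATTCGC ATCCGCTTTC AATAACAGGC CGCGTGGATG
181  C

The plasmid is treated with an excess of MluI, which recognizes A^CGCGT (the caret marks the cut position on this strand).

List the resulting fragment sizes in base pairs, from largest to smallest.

119, 36, 11, 8, 7 bp

MluI sites (ACGCGT) start at positions 75, 83, 119, 126, 137.
MluI cuts after the first base of each site, so after positions 75, 83, 119, 126, 137.
Circular molecule, 5 cuts → 5 fragments:
  76–83 → 8 bp
  84–119 → 36 bp
  120–126 → 7 bp
  127–137 → 11 bp
  138–181 then 1–75 → 44 + 75 = 119 bp
Sorted largest to smallest: 119, 36, 11, 8, 7 bp.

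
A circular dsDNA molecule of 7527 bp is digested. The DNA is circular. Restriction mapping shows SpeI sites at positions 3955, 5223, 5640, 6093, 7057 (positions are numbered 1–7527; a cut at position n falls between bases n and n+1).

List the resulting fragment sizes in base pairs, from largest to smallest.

Circular molecule, 5 cuts → 5 fragments:
  5223 − 3955 = 1268 bp
  5640 − 5223 = 417 bp
  6093 − 5640 = 453 bp
  7057 − 6093 = 964 bp
  wrap: 7527 − 7057 + 3955 = 4425 bp
Sorted largest to smallest: 4425, 1268, 964, 453, 417 bp.

4425, 1268, 964, 453, 417 bp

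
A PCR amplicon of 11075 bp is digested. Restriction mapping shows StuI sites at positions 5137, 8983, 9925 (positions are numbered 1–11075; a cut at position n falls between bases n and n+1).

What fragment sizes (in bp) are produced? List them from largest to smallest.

5137, 3846, 1150, 942 bp

Linear molecule, 3 cuts → 4 fragments:
  5137 − 0 = 5137 bp
  8983 − 5137 = 3846 bp
  9925 − 8983 = 942 bp
  11075 − 9925 = 1150 bp
Sorted largest to smallest: 5137, 3846, 1150, 942 bp.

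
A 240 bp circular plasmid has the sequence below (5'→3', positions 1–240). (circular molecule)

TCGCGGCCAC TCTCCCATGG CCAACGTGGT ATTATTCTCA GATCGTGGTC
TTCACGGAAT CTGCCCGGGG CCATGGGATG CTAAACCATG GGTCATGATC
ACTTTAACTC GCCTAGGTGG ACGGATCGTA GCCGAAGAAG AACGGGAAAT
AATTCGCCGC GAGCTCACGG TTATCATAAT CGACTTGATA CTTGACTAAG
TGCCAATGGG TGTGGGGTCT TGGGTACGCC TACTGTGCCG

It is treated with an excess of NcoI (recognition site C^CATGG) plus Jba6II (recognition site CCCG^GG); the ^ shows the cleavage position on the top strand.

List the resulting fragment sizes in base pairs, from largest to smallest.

NcoI sites (CCATGG) start at positions 15, 71, 86.
NcoI cuts after the first base of each site, so after positions 15, 71, 86.
The Jba6II site (CCCGGG) starts at position 64.
Jba6II cuts after base 4 of each site, so after position 67.
Combined cut positions: 15, 67, 71, 86.
Circular molecule, 4 cuts → 4 fragments:
  16–67 → 52 bp
  68–71 → 4 bp
  72–86 → 15 bp
  87–240 then 1–15 → 154 + 15 = 169 bp
Sorted largest to smallest: 169, 52, 15, 4 bp.

169, 52, 15, 4 bp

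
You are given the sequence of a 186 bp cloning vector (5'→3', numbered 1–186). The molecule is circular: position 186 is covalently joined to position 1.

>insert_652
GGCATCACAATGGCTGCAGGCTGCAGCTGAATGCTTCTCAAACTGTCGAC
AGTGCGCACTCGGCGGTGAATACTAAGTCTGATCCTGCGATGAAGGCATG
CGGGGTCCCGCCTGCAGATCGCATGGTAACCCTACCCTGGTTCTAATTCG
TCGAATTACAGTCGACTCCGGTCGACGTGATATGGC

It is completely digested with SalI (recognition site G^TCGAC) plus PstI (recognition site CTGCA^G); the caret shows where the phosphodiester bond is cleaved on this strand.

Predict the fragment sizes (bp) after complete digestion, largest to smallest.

SalI sites (GTCGAC) start at positions 45, 161, 171.
SalI cuts after the first base of each site, so after positions 45, 161, 171.
PstI sites (CTGCAG) start at positions 14, 21, 112.
PstI cuts after base 5 of each site (before the last base), so after positions 18, 25, 116.
Combined cut positions: 18, 25, 45, 116, 161, 171.
Circular molecule, 6 cuts → 6 fragments:
  19–25 → 7 bp
  26–45 → 20 bp
  46–116 → 71 bp
  117–161 → 45 bp
  162–171 → 10 bp
  172–186 then 1–18 → 15 + 18 = 33 bp
Sorted largest to smallest: 71, 45, 33, 20, 10, 7 bp.

71, 45, 33, 20, 10, 7 bp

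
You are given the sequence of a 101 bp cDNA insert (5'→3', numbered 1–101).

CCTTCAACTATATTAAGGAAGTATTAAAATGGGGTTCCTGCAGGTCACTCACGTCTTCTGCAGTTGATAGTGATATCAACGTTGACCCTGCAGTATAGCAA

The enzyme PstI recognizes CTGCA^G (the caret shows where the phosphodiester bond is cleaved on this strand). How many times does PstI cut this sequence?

CTGCAG occurs starting at positions 38, 58, 88.
PstI cuts at 3 sites.

3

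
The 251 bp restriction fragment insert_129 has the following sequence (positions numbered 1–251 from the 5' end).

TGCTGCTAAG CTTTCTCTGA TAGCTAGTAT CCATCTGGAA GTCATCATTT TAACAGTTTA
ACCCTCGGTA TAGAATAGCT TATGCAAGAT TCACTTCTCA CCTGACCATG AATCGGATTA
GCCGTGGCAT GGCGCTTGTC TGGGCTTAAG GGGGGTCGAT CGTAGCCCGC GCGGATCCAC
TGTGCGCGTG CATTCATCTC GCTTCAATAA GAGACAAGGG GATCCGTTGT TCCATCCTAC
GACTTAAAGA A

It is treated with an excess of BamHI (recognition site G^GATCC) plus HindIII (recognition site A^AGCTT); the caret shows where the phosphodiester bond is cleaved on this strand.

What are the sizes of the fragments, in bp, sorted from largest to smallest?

165, 47, 31, 8 bp

BamHI sites (GGATCC) start at positions 173, 220.
BamHI cuts after the first base of each site, so after positions 173, 220.
The HindIII site (AAGCTT) starts at position 8.
HindIII cuts after the first base of each site, so after position 8.
Combined cut positions: 8, 173, 220.
Linear molecule, 3 cuts → 4 fragments:
  1–8 → 8 bp
  9–173 → 165 bp
  174–220 → 47 bp
  221–251 → 31 bp
Sorted largest to smallest: 165, 47, 31, 8 bp.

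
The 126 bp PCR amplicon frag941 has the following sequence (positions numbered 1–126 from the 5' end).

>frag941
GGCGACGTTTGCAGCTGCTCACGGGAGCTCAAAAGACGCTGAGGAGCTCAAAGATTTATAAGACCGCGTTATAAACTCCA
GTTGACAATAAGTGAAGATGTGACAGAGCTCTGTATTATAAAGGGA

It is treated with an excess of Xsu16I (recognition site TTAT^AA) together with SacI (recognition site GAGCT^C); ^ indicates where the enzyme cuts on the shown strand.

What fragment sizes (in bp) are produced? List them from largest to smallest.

38, 29, 19, 13, 11, 9, 7 bp

Xsu16I sites (TTATAA) start at positions 56, 69, 116.
Xsu16I cuts after base 4 of each site, so after positions 59, 72, 119.
SacI sites (GAGCTC) start at positions 25, 44, 106.
SacI cuts after base 5 of each site (before the last base), so after positions 29, 48, 110.
Combined cut positions: 29, 48, 59, 72, 110, 119.
Linear molecule, 6 cuts → 7 fragments:
  1–29 → 29 bp
  30–48 → 19 bp
  49–59 → 11 bp
  60–72 → 13 bp
  73–110 → 38 bp
  111–119 → 9 bp
  120–126 → 7 bp
Sorted largest to smallest: 38, 29, 19, 13, 11, 9, 7 bp.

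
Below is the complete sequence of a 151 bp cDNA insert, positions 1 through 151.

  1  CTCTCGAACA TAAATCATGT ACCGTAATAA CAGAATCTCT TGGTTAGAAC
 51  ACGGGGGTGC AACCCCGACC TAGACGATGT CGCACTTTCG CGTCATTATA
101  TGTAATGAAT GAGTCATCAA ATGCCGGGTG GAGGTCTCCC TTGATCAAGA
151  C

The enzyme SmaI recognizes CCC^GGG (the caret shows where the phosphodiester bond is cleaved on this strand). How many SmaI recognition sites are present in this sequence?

No occurrence of CCCGGG is present in the sequence.
SmaI does not cut: 0 sites.

0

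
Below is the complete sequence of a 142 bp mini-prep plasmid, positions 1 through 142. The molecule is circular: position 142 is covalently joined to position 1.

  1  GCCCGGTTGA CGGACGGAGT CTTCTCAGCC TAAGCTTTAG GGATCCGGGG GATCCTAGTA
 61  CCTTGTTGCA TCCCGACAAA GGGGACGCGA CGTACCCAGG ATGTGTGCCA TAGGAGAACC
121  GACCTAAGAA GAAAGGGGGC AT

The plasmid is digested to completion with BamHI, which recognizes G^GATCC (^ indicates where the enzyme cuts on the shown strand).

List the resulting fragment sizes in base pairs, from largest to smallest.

133, 9 bp

BamHI sites (GGATCC) start at positions 41, 50.
BamHI cuts after the first base of each site, so after positions 41, 50.
Circular molecule, 2 cuts → 2 fragments:
  42–50 → 9 bp
  51–142 then 1–41 → 92 + 41 = 133 bp
Sorted largest to smallest: 133, 9 bp.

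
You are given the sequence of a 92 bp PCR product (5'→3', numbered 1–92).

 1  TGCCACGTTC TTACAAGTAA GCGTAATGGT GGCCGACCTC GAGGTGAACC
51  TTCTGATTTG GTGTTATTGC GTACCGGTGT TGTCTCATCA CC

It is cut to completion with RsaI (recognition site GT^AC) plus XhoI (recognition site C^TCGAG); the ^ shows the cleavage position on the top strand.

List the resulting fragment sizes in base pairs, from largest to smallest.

38, 34, 20 bp

The RsaI site (GTAC) starts at position 71.
RsaI cuts after base 2 of each site, so after position 72.
The XhoI site (CTCGAG) starts at position 38.
XhoI cuts after the first base of each site, so after position 38.
Combined cut positions: 38, 72.
Linear molecule, 2 cuts → 3 fragments:
  1–38 → 38 bp
  39–72 → 34 bp
  73–92 → 20 bp
Sorted largest to smallest: 38, 34, 20 bp.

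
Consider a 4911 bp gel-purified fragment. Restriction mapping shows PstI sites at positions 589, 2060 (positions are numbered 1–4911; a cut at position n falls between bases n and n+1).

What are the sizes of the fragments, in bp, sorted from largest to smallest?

Linear molecule, 2 cuts → 3 fragments:
  589 − 0 = 589 bp
  2060 − 589 = 1471 bp
  4911 − 2060 = 2851 bp
Sorted largest to smallest: 2851, 1471, 589 bp.

2851, 1471, 589 bp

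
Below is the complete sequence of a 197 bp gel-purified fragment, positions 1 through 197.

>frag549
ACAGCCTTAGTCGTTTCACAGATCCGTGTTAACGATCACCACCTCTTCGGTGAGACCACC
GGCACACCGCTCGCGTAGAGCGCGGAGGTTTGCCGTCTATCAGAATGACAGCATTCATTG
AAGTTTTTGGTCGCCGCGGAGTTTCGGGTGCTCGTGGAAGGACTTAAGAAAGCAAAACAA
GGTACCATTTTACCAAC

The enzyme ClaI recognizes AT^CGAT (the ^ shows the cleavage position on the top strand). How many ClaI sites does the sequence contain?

No occurrence of ATCGAT is present in the sequence.
ClaI does not cut: 0 sites.

0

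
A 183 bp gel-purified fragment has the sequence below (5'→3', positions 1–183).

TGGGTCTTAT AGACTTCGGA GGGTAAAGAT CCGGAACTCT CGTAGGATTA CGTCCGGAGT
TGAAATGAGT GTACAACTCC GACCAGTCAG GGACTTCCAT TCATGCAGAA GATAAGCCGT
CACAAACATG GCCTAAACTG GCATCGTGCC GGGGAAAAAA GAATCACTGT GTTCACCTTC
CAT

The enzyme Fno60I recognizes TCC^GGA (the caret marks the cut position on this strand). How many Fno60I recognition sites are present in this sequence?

2

TCCGGA occurs starting at positions 30, 53.
Fno60I cuts at 2 sites.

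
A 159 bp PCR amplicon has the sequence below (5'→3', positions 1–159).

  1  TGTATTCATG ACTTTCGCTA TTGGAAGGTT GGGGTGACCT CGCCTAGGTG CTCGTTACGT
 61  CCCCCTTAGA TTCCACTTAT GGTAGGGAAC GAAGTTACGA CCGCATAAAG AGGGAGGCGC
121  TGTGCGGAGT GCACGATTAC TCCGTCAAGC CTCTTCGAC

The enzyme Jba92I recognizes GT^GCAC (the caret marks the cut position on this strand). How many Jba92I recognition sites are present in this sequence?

GTGCAC occurs starting at position 129.
Jba92I cuts at 1 site.

1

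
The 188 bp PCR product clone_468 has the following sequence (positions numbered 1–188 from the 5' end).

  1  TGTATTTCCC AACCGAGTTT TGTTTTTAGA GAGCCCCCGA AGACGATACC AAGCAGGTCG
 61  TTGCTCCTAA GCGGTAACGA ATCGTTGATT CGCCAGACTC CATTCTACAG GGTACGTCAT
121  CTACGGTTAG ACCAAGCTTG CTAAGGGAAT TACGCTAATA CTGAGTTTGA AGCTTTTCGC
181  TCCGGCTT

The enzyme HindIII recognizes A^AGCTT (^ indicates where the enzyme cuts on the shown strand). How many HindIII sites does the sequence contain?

AAGCTT occurs starting at positions 134, 170.
HindIII cuts at 2 sites.

2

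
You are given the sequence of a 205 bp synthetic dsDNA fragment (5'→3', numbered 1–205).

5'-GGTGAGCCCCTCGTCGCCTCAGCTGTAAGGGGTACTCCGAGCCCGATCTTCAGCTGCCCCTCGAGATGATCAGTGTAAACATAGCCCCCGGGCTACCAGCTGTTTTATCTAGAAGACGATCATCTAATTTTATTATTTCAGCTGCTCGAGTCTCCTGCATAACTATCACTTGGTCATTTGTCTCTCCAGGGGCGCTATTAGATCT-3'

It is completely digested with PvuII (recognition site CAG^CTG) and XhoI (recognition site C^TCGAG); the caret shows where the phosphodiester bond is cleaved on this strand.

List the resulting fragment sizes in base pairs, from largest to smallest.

60, 42, 39, 31, 22, 7, 4 bp

PvuII sites (CAGCTG) start at positions 20, 51, 97, 139.
PvuII cuts after base 3 of each site, so after positions 22, 53, 99, 141.
XhoI sites (CTCGAG) start at positions 60, 145.
XhoI cuts after the first base of each site, so after positions 60, 145.
Combined cut positions: 22, 53, 60, 99, 141, 145.
Linear molecule, 6 cuts → 7 fragments:
  1–22 → 22 bp
  23–53 → 31 bp
  54–60 → 7 bp
  61–99 → 39 bp
  100–141 → 42 bp
  142–145 → 4 bp
  146–205 → 60 bp
Sorted largest to smallest: 60, 42, 39, 31, 22, 7, 4 bp.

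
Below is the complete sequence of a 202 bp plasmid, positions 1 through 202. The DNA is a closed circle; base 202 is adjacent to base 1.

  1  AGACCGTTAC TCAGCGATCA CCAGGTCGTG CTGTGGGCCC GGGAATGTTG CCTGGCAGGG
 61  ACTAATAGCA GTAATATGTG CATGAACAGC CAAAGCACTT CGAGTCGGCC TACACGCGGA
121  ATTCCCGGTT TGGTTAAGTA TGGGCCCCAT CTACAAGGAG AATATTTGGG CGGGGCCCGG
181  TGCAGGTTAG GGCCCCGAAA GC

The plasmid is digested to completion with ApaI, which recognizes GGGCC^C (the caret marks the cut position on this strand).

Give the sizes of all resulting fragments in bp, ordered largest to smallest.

107, 47, 31, 17 bp

ApaI sites (GGGCCC) start at positions 35, 142, 173, 190.
ApaI cuts after base 5 of each site (before the last base), so after positions 39, 146, 177, 194.
Circular molecule, 4 cuts → 4 fragments:
  40–146 → 107 bp
  147–177 → 31 bp
  178–194 → 17 bp
  195–202 then 1–39 → 8 + 39 = 47 bp
Sorted largest to smallest: 107, 47, 31, 17 bp.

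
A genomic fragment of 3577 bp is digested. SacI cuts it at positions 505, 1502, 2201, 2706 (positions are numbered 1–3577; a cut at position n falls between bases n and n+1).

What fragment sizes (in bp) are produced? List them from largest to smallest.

997, 871, 699, 505, 505 bp

Linear molecule, 4 cuts → 5 fragments:
  505 − 0 = 505 bp
  1502 − 505 = 997 bp
  2201 − 1502 = 699 bp
  2706 − 2201 = 505 bp
  3577 − 2706 = 871 bp
Sorted largest to smallest: 997, 871, 699, 505, 505 bp.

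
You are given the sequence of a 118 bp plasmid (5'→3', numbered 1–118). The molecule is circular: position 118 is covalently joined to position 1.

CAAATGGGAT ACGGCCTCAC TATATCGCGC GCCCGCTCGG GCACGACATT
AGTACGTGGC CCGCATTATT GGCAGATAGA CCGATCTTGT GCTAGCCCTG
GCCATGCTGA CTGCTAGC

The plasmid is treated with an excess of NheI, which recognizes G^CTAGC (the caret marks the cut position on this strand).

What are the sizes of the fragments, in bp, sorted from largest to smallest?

96, 22 bp

NheI sites (GCTAGC) start at positions 91, 113.
NheI cuts after the first base of each site, so after positions 91, 113.
Circular molecule, 2 cuts → 2 fragments:
  92–113 → 22 bp
  114–118 then 1–91 → 5 + 91 = 96 bp
Sorted largest to smallest: 96, 22 bp.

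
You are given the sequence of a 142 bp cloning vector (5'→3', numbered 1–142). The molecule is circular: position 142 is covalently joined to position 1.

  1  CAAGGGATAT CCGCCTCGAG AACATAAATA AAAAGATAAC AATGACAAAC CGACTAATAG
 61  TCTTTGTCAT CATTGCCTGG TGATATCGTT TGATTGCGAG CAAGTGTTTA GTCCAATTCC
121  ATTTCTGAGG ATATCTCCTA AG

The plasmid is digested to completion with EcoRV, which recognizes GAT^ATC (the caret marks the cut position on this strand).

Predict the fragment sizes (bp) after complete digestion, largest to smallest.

EcoRV sites (GATATC) start at positions 6, 82, 130.
EcoRV cuts after base 3 of each site, so after positions 8, 84, 132.
Circular molecule, 3 cuts → 3 fragments:
  9–84 → 76 bp
  85–132 → 48 bp
  133–142 then 1–8 → 10 + 8 = 18 bp
Sorted largest to smallest: 76, 48, 18 bp.

76, 48, 18 bp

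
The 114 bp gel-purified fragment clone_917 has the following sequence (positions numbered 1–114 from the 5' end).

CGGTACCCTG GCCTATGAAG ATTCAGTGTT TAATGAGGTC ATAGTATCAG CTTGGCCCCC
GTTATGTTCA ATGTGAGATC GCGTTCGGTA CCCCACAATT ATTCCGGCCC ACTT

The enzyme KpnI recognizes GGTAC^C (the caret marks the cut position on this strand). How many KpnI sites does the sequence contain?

GGTACC occurs starting at positions 2, 87.
KpnI cuts at 2 sites.

2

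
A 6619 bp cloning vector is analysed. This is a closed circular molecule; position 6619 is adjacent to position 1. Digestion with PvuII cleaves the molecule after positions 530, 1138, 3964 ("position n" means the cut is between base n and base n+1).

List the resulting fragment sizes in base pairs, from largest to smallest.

Circular molecule, 3 cuts → 3 fragments:
  1138 − 530 = 608 bp
  3964 − 1138 = 2826 bp
  wrap: 6619 − 3964 + 530 = 3185 bp
Sorted largest to smallest: 3185, 2826, 608 bp.

3185, 2826, 608 bp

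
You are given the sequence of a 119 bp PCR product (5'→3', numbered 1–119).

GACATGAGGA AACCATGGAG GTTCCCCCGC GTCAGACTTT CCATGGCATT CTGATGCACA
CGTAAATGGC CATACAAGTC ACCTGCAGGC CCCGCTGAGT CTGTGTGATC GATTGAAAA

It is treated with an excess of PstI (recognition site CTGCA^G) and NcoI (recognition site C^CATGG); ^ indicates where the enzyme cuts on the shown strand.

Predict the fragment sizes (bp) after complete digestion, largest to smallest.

46, 32, 28, 13 bp

The PstI site (CTGCAG) starts at position 83.
PstI cuts after base 5 of each site (before the last base), so after position 87.
NcoI sites (CCATGG) start at positions 13, 41.
NcoI cuts after the first base of each site, so after positions 13, 41.
Combined cut positions: 13, 41, 87.
Linear molecule, 3 cuts → 4 fragments:
  1–13 → 13 bp
  14–41 → 28 bp
  42–87 → 46 bp
  88–119 → 32 bp
Sorted largest to smallest: 46, 32, 28, 13 bp.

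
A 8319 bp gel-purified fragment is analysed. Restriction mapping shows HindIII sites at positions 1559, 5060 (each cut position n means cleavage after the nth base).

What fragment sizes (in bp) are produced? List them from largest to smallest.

3501, 3259, 1559 bp

Linear molecule, 2 cuts → 3 fragments:
  1559 − 0 = 1559 bp
  5060 − 1559 = 3501 bp
  8319 − 5060 = 3259 bp
Sorted largest to smallest: 3501, 3259, 1559 bp.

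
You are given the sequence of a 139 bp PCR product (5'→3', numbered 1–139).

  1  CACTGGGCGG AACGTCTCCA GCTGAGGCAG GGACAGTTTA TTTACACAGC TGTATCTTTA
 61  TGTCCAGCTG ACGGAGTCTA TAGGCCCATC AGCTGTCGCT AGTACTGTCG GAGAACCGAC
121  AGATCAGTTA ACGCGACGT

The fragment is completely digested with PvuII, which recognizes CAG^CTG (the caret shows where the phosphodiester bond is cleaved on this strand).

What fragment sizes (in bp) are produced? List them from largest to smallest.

47, 28, 25, 21, 18 bp

PvuII sites (CAGCTG) start at positions 19, 47, 65, 90.
PvuII cuts after base 3 of each site, so after positions 21, 49, 67, 92.
Linear molecule, 4 cuts → 5 fragments:
  1–21 → 21 bp
  22–49 → 28 bp
  50–67 → 18 bp
  68–92 → 25 bp
  93–139 → 47 bp
Sorted largest to smallest: 47, 28, 25, 21, 18 bp.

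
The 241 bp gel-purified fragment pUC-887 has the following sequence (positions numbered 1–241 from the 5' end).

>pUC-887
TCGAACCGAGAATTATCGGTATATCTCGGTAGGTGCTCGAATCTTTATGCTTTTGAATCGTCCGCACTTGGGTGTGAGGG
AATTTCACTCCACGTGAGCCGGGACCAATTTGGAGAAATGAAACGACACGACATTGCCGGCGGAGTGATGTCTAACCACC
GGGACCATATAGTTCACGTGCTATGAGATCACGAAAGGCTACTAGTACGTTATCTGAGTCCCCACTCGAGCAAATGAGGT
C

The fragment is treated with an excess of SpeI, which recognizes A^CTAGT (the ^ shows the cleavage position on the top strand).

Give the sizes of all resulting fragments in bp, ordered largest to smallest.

201, 40 bp

The SpeI site (ACTAGT) starts at position 201.
SpeI cuts after the first base of each site, so after position 201.
Linear molecule, 1 cut → 2 fragments:
  1–201 → 201 bp
  202–241 → 40 bp
Sorted largest to smallest: 201, 40 bp.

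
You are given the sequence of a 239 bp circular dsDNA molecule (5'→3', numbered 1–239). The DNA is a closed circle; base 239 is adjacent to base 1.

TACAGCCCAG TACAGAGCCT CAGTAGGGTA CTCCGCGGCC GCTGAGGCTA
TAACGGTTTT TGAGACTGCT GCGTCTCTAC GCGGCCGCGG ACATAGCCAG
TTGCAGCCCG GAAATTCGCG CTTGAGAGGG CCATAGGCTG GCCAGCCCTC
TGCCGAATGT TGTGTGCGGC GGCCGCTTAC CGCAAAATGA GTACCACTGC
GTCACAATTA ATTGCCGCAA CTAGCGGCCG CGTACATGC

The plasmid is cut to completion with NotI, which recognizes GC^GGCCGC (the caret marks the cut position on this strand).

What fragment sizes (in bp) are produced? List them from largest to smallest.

88, 55, 50, 46 bp

NotI sites (GCGGCCGC) start at positions 35, 81, 169, 224.
NotI cuts after base 2 of each site, so after positions 36, 82, 170, 225.
Circular molecule, 4 cuts → 4 fragments:
  37–82 → 46 bp
  83–170 → 88 bp
  171–225 → 55 bp
  226–239 then 1–36 → 14 + 36 = 50 bp
Sorted largest to smallest: 88, 55, 50, 46 bp.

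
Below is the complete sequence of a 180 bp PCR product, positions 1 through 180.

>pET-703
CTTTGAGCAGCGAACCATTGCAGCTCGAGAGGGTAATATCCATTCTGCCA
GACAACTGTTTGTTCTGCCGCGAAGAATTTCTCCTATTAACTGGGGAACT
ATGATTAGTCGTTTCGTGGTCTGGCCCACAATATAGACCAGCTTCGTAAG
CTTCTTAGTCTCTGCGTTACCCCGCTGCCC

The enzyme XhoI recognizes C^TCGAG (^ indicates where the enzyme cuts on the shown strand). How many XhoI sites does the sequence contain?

CTCGAG occurs starting at position 24.
XhoI cuts at 1 site.

1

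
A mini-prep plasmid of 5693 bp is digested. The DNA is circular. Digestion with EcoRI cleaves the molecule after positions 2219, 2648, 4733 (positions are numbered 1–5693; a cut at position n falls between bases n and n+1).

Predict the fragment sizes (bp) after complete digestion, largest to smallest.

Circular molecule, 3 cuts → 3 fragments:
  2648 − 2219 = 429 bp
  4733 − 2648 = 2085 bp
  wrap: 5693 − 4733 + 2219 = 3179 bp
Sorted largest to smallest: 3179, 2085, 429 bp.

3179, 2085, 429 bp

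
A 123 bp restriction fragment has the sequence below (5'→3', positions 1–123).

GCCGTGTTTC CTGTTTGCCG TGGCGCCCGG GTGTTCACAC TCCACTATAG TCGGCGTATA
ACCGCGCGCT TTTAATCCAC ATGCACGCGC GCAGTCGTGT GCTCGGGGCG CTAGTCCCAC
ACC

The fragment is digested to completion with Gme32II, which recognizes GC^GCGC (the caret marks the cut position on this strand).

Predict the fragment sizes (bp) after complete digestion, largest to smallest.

65, 35, 23 bp

Gme32II sites (GCGCGC) start at positions 64, 87.
Gme32II cuts after base 2 of each site, so after positions 65, 88.
Linear molecule, 2 cuts → 3 fragments:
  1–65 → 65 bp
  66–88 → 23 bp
  89–123 → 35 bp
Sorted largest to smallest: 65, 35, 23 bp.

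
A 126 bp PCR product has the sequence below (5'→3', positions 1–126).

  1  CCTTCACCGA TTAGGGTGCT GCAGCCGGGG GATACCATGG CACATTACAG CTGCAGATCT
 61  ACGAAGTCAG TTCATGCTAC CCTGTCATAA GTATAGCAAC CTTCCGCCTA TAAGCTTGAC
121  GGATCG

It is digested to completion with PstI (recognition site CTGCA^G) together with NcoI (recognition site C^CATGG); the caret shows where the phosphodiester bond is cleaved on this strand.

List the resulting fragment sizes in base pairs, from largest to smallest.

PstI sites (CTGCAG) start at positions 19, 51.
PstI cuts after base 5 of each site (before the last base), so after positions 23, 55.
The NcoI site (CCATGG) starts at position 35.
NcoI cuts after the first base of each site, so after position 35.
Combined cut positions: 23, 35, 55.
Linear molecule, 3 cuts → 4 fragments:
  1–23 → 23 bp
  24–35 → 12 bp
  36–55 → 20 bp
  56–126 → 71 bp
Sorted largest to smallest: 71, 23, 20, 12 bp.

71, 23, 20, 12 bp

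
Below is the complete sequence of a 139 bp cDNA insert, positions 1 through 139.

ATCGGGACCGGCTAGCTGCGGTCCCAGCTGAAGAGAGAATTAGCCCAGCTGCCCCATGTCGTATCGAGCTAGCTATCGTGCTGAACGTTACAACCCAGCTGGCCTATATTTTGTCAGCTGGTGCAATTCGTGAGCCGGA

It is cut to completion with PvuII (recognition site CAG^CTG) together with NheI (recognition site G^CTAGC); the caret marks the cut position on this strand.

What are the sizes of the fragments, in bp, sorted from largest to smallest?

30, 22, 21, 20, 19, 16, 11 bp

PvuII sites (CAGCTG) start at positions 25, 46, 96, 115.
PvuII cuts after base 3 of each site, so after positions 27, 48, 98, 117.
NheI sites (GCTAGC) start at positions 11, 68.
NheI cuts after the first base of each site, so after positions 11, 68.
Combined cut positions: 11, 27, 48, 68, 98, 117.
Linear molecule, 6 cuts → 7 fragments:
  1–11 → 11 bp
  12–27 → 16 bp
  28–48 → 21 bp
  49–68 → 20 bp
  69–98 → 30 bp
  99–117 → 19 bp
  118–139 → 22 bp
Sorted largest to smallest: 30, 22, 21, 20, 19, 16, 11 bp.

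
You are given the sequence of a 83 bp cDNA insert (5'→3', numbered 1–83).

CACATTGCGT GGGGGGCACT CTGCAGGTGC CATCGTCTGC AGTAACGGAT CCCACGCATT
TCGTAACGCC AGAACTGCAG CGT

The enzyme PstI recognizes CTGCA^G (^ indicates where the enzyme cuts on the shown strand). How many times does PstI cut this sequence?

3

CTGCAG occurs starting at positions 21, 37, 75.
PstI cuts at 3 sites.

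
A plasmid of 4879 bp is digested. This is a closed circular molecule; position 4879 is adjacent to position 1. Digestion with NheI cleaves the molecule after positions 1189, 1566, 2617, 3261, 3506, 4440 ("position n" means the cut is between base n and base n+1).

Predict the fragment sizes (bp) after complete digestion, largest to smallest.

Circular molecule, 6 cuts → 6 fragments:
  1566 − 1189 = 377 bp
  2617 − 1566 = 1051 bp
  3261 − 2617 = 644 bp
  3506 − 3261 = 245 bp
  4440 − 3506 = 934 bp
  wrap: 4879 − 4440 + 1189 = 1628 bp
Sorted largest to smallest: 1628, 1051, 934, 644, 377, 245 bp.

1628, 1051, 934, 644, 377, 245 bp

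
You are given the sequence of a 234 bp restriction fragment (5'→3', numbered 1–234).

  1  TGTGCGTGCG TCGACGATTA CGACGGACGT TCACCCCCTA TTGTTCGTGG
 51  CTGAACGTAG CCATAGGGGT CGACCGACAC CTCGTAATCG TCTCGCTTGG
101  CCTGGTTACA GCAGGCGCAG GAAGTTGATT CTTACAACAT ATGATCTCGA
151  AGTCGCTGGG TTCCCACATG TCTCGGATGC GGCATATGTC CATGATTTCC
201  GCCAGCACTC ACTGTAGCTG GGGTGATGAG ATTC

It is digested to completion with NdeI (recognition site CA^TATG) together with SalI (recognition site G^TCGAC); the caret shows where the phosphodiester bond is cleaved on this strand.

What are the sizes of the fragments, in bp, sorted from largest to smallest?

NdeI sites (CATATG) start at positions 138, 183.
NdeI cuts after base 2 of each site, so after positions 139, 184.
SalI sites (GTCGAC) start at positions 10, 69.
SalI cuts after the first base of each site, so after positions 10, 69.
Combined cut positions: 10, 69, 139, 184.
Linear molecule, 4 cuts → 5 fragments:
  1–10 → 10 bp
  11–69 → 59 bp
  70–139 → 70 bp
  140–184 → 45 bp
  185–234 → 50 bp
Sorted largest to smallest: 70, 59, 50, 45, 10 bp.

70, 59, 50, 45, 10 bp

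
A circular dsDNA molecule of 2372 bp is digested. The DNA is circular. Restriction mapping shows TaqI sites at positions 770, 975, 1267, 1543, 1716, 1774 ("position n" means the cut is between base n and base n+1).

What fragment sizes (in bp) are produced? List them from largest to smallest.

1368, 292, 276, 205, 173, 58 bp

Circular molecule, 6 cuts → 6 fragments:
  975 − 770 = 205 bp
  1267 − 975 = 292 bp
  1543 − 1267 = 276 bp
  1716 − 1543 = 173 bp
  1774 − 1716 = 58 bp
  wrap: 2372 − 1774 + 770 = 1368 bp
Sorted largest to smallest: 1368, 292, 276, 205, 173, 58 bp.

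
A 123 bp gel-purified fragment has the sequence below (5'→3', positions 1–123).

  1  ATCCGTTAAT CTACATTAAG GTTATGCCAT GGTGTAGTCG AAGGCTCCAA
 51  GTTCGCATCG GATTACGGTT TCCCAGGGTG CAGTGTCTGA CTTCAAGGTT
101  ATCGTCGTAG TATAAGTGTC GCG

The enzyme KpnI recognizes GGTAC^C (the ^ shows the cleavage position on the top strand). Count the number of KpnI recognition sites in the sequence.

0

No occurrence of GGTACC is present in the sequence.
KpnI does not cut: 0 sites.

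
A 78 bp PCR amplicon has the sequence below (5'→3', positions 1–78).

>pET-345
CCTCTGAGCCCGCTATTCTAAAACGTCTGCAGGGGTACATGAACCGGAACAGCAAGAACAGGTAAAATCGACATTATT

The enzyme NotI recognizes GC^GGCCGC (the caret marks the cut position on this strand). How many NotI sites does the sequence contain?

0

No occurrence of GCGGCCGC is present in the sequence.
NotI does not cut: 0 sites.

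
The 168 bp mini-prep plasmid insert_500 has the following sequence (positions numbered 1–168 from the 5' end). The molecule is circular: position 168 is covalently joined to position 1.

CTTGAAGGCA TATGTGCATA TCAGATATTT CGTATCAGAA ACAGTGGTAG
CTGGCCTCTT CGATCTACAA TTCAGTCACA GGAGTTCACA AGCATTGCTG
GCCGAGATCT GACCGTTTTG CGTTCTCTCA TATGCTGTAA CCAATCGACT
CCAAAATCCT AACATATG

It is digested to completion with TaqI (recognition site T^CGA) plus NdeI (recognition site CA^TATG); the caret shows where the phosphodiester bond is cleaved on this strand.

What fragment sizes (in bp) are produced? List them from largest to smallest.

70, 50, 19, 15, 14 bp

TaqI sites (TCGA) start at positions 60, 145.
TaqI cuts after the first base of each site, so after positions 60, 145.
NdeI sites (CATATG) start at positions 9, 129, 163.
NdeI cuts after base 2 of each site, so after positions 10, 130, 164.
Combined cut positions: 10, 60, 130, 145, 164.
Circular molecule, 5 cuts → 5 fragments:
  11–60 → 50 bp
  61–130 → 70 bp
  131–145 → 15 bp
  146–164 → 19 bp
  165–168 then 1–10 → 4 + 10 = 14 bp
Sorted largest to smallest: 70, 50, 19, 15, 14 bp.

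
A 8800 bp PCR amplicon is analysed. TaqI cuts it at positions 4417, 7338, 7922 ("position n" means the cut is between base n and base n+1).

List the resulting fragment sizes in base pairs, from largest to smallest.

4417, 2921, 878, 584 bp

Linear molecule, 3 cuts → 4 fragments:
  4417 − 0 = 4417 bp
  7338 − 4417 = 2921 bp
  7922 − 7338 = 584 bp
  8800 − 7922 = 878 bp
Sorted largest to smallest: 4417, 2921, 878, 584 bp.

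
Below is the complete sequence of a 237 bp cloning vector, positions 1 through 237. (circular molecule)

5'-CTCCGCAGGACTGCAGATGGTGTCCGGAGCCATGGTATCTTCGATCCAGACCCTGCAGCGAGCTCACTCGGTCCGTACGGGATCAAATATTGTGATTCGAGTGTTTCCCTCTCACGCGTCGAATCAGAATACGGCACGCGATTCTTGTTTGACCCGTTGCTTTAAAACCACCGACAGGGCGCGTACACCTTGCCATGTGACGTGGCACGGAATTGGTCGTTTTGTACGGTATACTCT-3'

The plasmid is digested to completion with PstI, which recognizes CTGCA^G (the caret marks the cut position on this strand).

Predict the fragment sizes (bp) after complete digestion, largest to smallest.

195, 42 bp

PstI sites (CTGCAG) start at positions 11, 53.
PstI cuts after base 5 of each site (before the last base), so after positions 15, 57.
Circular molecule, 2 cuts → 2 fragments:
  16–57 → 42 bp
  58–237 then 1–15 → 180 + 15 = 195 bp
Sorted largest to smallest: 195, 42 bp.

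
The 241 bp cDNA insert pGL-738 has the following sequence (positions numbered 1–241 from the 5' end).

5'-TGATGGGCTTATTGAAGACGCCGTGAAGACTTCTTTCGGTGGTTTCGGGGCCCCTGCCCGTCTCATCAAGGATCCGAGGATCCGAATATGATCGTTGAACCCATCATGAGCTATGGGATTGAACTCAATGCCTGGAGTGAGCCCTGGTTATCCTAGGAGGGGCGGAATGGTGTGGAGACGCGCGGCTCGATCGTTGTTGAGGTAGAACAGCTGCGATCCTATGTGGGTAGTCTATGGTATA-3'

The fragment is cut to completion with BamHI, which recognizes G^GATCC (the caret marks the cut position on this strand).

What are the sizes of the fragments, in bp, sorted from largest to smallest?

BamHI sites (GGATCC) start at positions 70, 78.
BamHI cuts after the first base of each site, so after positions 70, 78.
Linear molecule, 2 cuts → 3 fragments:
  1–70 → 70 bp
  71–78 → 8 bp
  79–241 → 163 bp
Sorted largest to smallest: 163, 70, 8 bp.

163, 70, 8 bp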